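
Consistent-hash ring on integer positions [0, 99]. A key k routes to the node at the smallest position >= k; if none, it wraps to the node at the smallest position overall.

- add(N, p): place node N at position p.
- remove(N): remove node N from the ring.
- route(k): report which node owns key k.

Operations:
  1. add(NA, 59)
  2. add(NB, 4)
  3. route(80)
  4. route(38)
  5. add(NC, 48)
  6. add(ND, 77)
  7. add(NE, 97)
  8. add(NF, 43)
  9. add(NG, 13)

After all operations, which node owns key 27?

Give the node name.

Op 1: add NA@59 -> ring=[59:NA]
Op 2: add NB@4 -> ring=[4:NB,59:NA]
Op 3: route key 80: none >= 80, wrap to smallest pos 4 -> NB
Op 4: route key 38: smallest pos >= 38 is 59 -> NA
Op 5: add NC@48 -> ring=[4:NB,48:NC,59:NA]
Op 6: add ND@77 -> ring=[4:NB,48:NC,59:NA,77:ND]
Op 7: add NE@97 -> ring=[4:NB,48:NC,59:NA,77:ND,97:NE]
Op 8: add NF@43 -> ring=[4:NB,43:NF,48:NC,59:NA,77:ND,97:NE]
Op 9: add NG@13 -> ring=[4:NB,13:NG,43:NF,48:NC,59:NA,77:ND,97:NE]
Final route key 27: smallest pos >= 27 is 43 -> NF

Answer: NF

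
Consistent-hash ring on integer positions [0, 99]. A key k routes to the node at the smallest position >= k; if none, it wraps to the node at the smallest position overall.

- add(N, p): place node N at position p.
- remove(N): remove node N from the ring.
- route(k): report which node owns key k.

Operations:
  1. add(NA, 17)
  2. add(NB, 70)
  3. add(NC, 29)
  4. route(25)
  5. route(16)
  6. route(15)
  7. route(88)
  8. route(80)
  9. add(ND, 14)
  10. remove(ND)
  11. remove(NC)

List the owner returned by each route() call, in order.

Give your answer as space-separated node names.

Answer: NC NA NA NA NA

Derivation:
Op 1: add NA@17 -> ring=[17:NA]
Op 2: add NB@70 -> ring=[17:NA,70:NB]
Op 3: add NC@29 -> ring=[17:NA,29:NC,70:NB]
Op 4: route key 25: smallest pos >= 25 is 29 -> NC
Op 5: route key 16: smallest pos >= 16 is 17 -> NA
Op 6: route key 15: smallest pos >= 15 is 17 -> NA
Op 7: route key 88: none >= 88, wrap to smallest pos 17 -> NA
Op 8: route key 80: none >= 80, wrap to smallest pos 17 -> NA
Op 9: add ND@14 -> ring=[14:ND,17:NA,29:NC,70:NB]
Op 10: remove ND -> ring=[17:NA,29:NC,70:NB]
Op 11: remove NC -> ring=[17:NA,70:NB]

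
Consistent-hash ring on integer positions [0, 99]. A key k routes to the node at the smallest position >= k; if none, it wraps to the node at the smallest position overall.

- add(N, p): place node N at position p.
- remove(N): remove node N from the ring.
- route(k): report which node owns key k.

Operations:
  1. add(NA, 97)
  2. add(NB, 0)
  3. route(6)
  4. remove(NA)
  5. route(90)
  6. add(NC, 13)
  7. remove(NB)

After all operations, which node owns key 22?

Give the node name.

Answer: NC

Derivation:
Op 1: add NA@97 -> ring=[97:NA]
Op 2: add NB@0 -> ring=[0:NB,97:NA]
Op 3: route key 6: smallest pos >= 6 is 97 -> NA
Op 4: remove NA -> ring=[0:NB]
Op 5: route key 90: none >= 90, wrap to smallest pos 0 -> NB
Op 6: add NC@13 -> ring=[0:NB,13:NC]
Op 7: remove NB -> ring=[13:NC]
Final route key 22: none >= 22, wrap to smallest pos 13 -> NC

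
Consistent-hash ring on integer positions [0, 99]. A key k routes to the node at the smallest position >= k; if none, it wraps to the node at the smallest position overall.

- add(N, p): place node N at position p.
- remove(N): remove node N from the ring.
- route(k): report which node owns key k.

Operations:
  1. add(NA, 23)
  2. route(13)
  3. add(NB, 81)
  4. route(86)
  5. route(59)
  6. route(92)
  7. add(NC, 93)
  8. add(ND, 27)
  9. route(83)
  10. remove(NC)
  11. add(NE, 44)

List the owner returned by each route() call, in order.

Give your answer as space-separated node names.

Op 1: add NA@23 -> ring=[23:NA]
Op 2: route key 13: smallest pos >= 13 is 23 -> NA
Op 3: add NB@81 -> ring=[23:NA,81:NB]
Op 4: route key 86: none >= 86, wrap to smallest pos 23 -> NA
Op 5: route key 59: smallest pos >= 59 is 81 -> NB
Op 6: route key 92: none >= 92, wrap to smallest pos 23 -> NA
Op 7: add NC@93 -> ring=[23:NA,81:NB,93:NC]
Op 8: add ND@27 -> ring=[23:NA,27:ND,81:NB,93:NC]
Op 9: route key 83: smallest pos >= 83 is 93 -> NC
Op 10: remove NC -> ring=[23:NA,27:ND,81:NB]
Op 11: add NE@44 -> ring=[23:NA,27:ND,44:NE,81:NB]

Answer: NA NA NB NA NC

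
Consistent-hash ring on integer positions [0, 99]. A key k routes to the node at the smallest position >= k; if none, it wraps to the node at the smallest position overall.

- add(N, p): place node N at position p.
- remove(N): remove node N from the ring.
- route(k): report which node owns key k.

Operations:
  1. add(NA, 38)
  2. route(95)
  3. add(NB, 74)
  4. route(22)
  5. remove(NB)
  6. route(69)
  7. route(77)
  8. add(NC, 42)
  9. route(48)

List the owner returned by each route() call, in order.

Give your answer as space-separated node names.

Op 1: add NA@38 -> ring=[38:NA]
Op 2: route key 95: none >= 95, wrap to smallest pos 38 -> NA
Op 3: add NB@74 -> ring=[38:NA,74:NB]
Op 4: route key 22: smallest pos >= 22 is 38 -> NA
Op 5: remove NB -> ring=[38:NA]
Op 6: route key 69: none >= 69, wrap to smallest pos 38 -> NA
Op 7: route key 77: none >= 77, wrap to smallest pos 38 -> NA
Op 8: add NC@42 -> ring=[38:NA,42:NC]
Op 9: route key 48: none >= 48, wrap to smallest pos 38 -> NA

Answer: NA NA NA NA NA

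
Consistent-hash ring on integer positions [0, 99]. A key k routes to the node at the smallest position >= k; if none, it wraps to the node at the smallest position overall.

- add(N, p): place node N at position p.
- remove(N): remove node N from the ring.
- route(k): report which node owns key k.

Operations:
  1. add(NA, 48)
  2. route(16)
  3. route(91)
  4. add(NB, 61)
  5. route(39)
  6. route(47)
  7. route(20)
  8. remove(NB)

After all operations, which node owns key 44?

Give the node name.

Op 1: add NA@48 -> ring=[48:NA]
Op 2: route key 16: smallest pos >= 16 is 48 -> NA
Op 3: route key 91: none >= 91, wrap to smallest pos 48 -> NA
Op 4: add NB@61 -> ring=[48:NA,61:NB]
Op 5: route key 39: smallest pos >= 39 is 48 -> NA
Op 6: route key 47: smallest pos >= 47 is 48 -> NA
Op 7: route key 20: smallest pos >= 20 is 48 -> NA
Op 8: remove NB -> ring=[48:NA]
Final route key 44: smallest pos >= 44 is 48 -> NA

Answer: NA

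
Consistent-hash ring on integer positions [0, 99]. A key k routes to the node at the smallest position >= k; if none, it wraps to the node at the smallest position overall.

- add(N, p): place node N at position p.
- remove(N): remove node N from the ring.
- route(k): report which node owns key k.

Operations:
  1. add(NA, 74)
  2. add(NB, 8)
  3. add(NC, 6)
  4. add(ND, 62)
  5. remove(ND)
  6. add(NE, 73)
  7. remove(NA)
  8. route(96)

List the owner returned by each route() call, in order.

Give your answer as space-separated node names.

Op 1: add NA@74 -> ring=[74:NA]
Op 2: add NB@8 -> ring=[8:NB,74:NA]
Op 3: add NC@6 -> ring=[6:NC,8:NB,74:NA]
Op 4: add ND@62 -> ring=[6:NC,8:NB,62:ND,74:NA]
Op 5: remove ND -> ring=[6:NC,8:NB,74:NA]
Op 6: add NE@73 -> ring=[6:NC,8:NB,73:NE,74:NA]
Op 7: remove NA -> ring=[6:NC,8:NB,73:NE]
Op 8: route key 96: none >= 96, wrap to smallest pos 6 -> NC

Answer: NC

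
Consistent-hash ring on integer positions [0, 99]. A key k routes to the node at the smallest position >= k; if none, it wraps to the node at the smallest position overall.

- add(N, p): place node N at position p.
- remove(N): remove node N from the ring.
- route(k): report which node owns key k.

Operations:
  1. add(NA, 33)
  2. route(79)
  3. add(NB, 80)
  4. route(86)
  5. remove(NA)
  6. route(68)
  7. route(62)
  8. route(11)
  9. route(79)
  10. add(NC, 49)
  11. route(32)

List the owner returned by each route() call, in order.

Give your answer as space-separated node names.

Answer: NA NA NB NB NB NB NC

Derivation:
Op 1: add NA@33 -> ring=[33:NA]
Op 2: route key 79: none >= 79, wrap to smallest pos 33 -> NA
Op 3: add NB@80 -> ring=[33:NA,80:NB]
Op 4: route key 86: none >= 86, wrap to smallest pos 33 -> NA
Op 5: remove NA -> ring=[80:NB]
Op 6: route key 68: smallest pos >= 68 is 80 -> NB
Op 7: route key 62: smallest pos >= 62 is 80 -> NB
Op 8: route key 11: smallest pos >= 11 is 80 -> NB
Op 9: route key 79: smallest pos >= 79 is 80 -> NB
Op 10: add NC@49 -> ring=[49:NC,80:NB]
Op 11: route key 32: smallest pos >= 32 is 49 -> NC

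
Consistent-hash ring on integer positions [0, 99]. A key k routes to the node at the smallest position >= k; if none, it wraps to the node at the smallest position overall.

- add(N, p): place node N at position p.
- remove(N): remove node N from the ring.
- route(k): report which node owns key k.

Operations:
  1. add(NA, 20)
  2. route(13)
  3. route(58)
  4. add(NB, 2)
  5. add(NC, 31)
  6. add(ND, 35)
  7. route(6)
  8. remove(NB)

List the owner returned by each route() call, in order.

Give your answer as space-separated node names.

Answer: NA NA NA

Derivation:
Op 1: add NA@20 -> ring=[20:NA]
Op 2: route key 13: smallest pos >= 13 is 20 -> NA
Op 3: route key 58: none >= 58, wrap to smallest pos 20 -> NA
Op 4: add NB@2 -> ring=[2:NB,20:NA]
Op 5: add NC@31 -> ring=[2:NB,20:NA,31:NC]
Op 6: add ND@35 -> ring=[2:NB,20:NA,31:NC,35:ND]
Op 7: route key 6: smallest pos >= 6 is 20 -> NA
Op 8: remove NB -> ring=[20:NA,31:NC,35:ND]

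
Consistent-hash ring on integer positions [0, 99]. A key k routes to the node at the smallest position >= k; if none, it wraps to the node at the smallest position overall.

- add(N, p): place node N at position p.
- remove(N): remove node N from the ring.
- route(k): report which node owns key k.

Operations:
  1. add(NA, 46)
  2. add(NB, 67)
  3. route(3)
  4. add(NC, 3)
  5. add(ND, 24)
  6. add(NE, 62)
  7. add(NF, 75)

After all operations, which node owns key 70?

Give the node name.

Op 1: add NA@46 -> ring=[46:NA]
Op 2: add NB@67 -> ring=[46:NA,67:NB]
Op 3: route key 3: smallest pos >= 3 is 46 -> NA
Op 4: add NC@3 -> ring=[3:NC,46:NA,67:NB]
Op 5: add ND@24 -> ring=[3:NC,24:ND,46:NA,67:NB]
Op 6: add NE@62 -> ring=[3:NC,24:ND,46:NA,62:NE,67:NB]
Op 7: add NF@75 -> ring=[3:NC,24:ND,46:NA,62:NE,67:NB,75:NF]
Final route key 70: smallest pos >= 70 is 75 -> NF

Answer: NF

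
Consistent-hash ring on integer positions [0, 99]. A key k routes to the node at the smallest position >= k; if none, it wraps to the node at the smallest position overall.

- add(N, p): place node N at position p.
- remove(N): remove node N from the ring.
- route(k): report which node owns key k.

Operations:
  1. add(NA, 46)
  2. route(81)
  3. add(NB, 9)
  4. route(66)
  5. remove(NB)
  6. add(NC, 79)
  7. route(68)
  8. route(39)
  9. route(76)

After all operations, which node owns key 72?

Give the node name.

Op 1: add NA@46 -> ring=[46:NA]
Op 2: route key 81: none >= 81, wrap to smallest pos 46 -> NA
Op 3: add NB@9 -> ring=[9:NB,46:NA]
Op 4: route key 66: none >= 66, wrap to smallest pos 9 -> NB
Op 5: remove NB -> ring=[46:NA]
Op 6: add NC@79 -> ring=[46:NA,79:NC]
Op 7: route key 68: smallest pos >= 68 is 79 -> NC
Op 8: route key 39: smallest pos >= 39 is 46 -> NA
Op 9: route key 76: smallest pos >= 76 is 79 -> NC
Final route key 72: smallest pos >= 72 is 79 -> NC

Answer: NC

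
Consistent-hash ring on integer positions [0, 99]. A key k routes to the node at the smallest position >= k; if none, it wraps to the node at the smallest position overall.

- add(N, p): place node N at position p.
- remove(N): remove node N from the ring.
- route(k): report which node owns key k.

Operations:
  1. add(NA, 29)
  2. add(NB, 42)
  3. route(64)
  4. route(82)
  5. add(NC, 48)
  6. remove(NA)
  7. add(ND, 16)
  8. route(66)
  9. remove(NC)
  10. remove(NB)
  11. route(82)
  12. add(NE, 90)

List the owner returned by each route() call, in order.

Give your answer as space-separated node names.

Op 1: add NA@29 -> ring=[29:NA]
Op 2: add NB@42 -> ring=[29:NA,42:NB]
Op 3: route key 64: none >= 64, wrap to smallest pos 29 -> NA
Op 4: route key 82: none >= 82, wrap to smallest pos 29 -> NA
Op 5: add NC@48 -> ring=[29:NA,42:NB,48:NC]
Op 6: remove NA -> ring=[42:NB,48:NC]
Op 7: add ND@16 -> ring=[16:ND,42:NB,48:NC]
Op 8: route key 66: none >= 66, wrap to smallest pos 16 -> ND
Op 9: remove NC -> ring=[16:ND,42:NB]
Op 10: remove NB -> ring=[16:ND]
Op 11: route key 82: none >= 82, wrap to smallest pos 16 -> ND
Op 12: add NE@90 -> ring=[16:ND,90:NE]

Answer: NA NA ND ND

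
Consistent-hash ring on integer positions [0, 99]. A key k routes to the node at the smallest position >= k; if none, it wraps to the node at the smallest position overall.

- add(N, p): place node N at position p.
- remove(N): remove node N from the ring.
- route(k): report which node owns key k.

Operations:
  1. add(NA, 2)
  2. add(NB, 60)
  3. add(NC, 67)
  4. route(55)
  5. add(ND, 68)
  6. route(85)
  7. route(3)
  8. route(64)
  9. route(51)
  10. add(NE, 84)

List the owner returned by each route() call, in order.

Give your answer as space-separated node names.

Answer: NB NA NB NC NB

Derivation:
Op 1: add NA@2 -> ring=[2:NA]
Op 2: add NB@60 -> ring=[2:NA,60:NB]
Op 3: add NC@67 -> ring=[2:NA,60:NB,67:NC]
Op 4: route key 55: smallest pos >= 55 is 60 -> NB
Op 5: add ND@68 -> ring=[2:NA,60:NB,67:NC,68:ND]
Op 6: route key 85: none >= 85, wrap to smallest pos 2 -> NA
Op 7: route key 3: smallest pos >= 3 is 60 -> NB
Op 8: route key 64: smallest pos >= 64 is 67 -> NC
Op 9: route key 51: smallest pos >= 51 is 60 -> NB
Op 10: add NE@84 -> ring=[2:NA,60:NB,67:NC,68:ND,84:NE]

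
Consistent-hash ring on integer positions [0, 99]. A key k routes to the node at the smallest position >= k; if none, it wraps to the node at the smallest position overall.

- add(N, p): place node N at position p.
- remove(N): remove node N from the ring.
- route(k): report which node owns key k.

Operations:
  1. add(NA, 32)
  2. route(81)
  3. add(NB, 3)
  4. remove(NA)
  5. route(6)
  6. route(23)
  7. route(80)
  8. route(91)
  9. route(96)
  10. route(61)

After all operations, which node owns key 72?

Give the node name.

Op 1: add NA@32 -> ring=[32:NA]
Op 2: route key 81: none >= 81, wrap to smallest pos 32 -> NA
Op 3: add NB@3 -> ring=[3:NB,32:NA]
Op 4: remove NA -> ring=[3:NB]
Op 5: route key 6: none >= 6, wrap to smallest pos 3 -> NB
Op 6: route key 23: none >= 23, wrap to smallest pos 3 -> NB
Op 7: route key 80: none >= 80, wrap to smallest pos 3 -> NB
Op 8: route key 91: none >= 91, wrap to smallest pos 3 -> NB
Op 9: route key 96: none >= 96, wrap to smallest pos 3 -> NB
Op 10: route key 61: none >= 61, wrap to smallest pos 3 -> NB
Final route key 72: none >= 72, wrap to smallest pos 3 -> NB

Answer: NB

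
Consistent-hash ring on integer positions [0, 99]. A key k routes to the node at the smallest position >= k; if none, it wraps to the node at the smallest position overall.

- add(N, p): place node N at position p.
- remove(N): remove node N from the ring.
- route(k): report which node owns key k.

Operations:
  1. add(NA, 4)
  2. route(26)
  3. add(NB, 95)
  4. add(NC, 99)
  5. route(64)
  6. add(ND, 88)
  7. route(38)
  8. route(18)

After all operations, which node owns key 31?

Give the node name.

Answer: ND

Derivation:
Op 1: add NA@4 -> ring=[4:NA]
Op 2: route key 26: none >= 26, wrap to smallest pos 4 -> NA
Op 3: add NB@95 -> ring=[4:NA,95:NB]
Op 4: add NC@99 -> ring=[4:NA,95:NB,99:NC]
Op 5: route key 64: smallest pos >= 64 is 95 -> NB
Op 6: add ND@88 -> ring=[4:NA,88:ND,95:NB,99:NC]
Op 7: route key 38: smallest pos >= 38 is 88 -> ND
Op 8: route key 18: smallest pos >= 18 is 88 -> ND
Final route key 31: smallest pos >= 31 is 88 -> ND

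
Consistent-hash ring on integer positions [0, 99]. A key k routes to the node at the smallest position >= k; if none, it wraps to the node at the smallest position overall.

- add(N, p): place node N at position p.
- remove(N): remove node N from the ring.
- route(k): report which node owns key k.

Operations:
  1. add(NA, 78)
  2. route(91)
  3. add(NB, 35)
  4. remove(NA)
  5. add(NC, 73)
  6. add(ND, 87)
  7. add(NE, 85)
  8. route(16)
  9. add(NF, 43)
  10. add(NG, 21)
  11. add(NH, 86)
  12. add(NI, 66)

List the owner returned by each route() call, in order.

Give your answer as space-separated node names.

Op 1: add NA@78 -> ring=[78:NA]
Op 2: route key 91: none >= 91, wrap to smallest pos 78 -> NA
Op 3: add NB@35 -> ring=[35:NB,78:NA]
Op 4: remove NA -> ring=[35:NB]
Op 5: add NC@73 -> ring=[35:NB,73:NC]
Op 6: add ND@87 -> ring=[35:NB,73:NC,87:ND]
Op 7: add NE@85 -> ring=[35:NB,73:NC,85:NE,87:ND]
Op 8: route key 16: smallest pos >= 16 is 35 -> NB
Op 9: add NF@43 -> ring=[35:NB,43:NF,73:NC,85:NE,87:ND]
Op 10: add NG@21 -> ring=[21:NG,35:NB,43:NF,73:NC,85:NE,87:ND]
Op 11: add NH@86 -> ring=[21:NG,35:NB,43:NF,73:NC,85:NE,86:NH,87:ND]
Op 12: add NI@66 -> ring=[21:NG,35:NB,43:NF,66:NI,73:NC,85:NE,86:NH,87:ND]

Answer: NA NB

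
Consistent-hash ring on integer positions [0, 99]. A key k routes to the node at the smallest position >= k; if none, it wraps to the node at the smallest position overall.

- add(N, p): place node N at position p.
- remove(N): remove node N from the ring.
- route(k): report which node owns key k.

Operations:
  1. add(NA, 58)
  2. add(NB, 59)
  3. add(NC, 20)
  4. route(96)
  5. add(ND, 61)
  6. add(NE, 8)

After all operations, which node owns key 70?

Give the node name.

Op 1: add NA@58 -> ring=[58:NA]
Op 2: add NB@59 -> ring=[58:NA,59:NB]
Op 3: add NC@20 -> ring=[20:NC,58:NA,59:NB]
Op 4: route key 96: none >= 96, wrap to smallest pos 20 -> NC
Op 5: add ND@61 -> ring=[20:NC,58:NA,59:NB,61:ND]
Op 6: add NE@8 -> ring=[8:NE,20:NC,58:NA,59:NB,61:ND]
Final route key 70: none >= 70, wrap to smallest pos 8 -> NE

Answer: NE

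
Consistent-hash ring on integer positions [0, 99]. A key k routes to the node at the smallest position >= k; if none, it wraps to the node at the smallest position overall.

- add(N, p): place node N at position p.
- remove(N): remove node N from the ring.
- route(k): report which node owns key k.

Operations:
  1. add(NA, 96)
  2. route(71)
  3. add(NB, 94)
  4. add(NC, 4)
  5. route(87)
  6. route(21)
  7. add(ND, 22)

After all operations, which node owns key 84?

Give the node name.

Op 1: add NA@96 -> ring=[96:NA]
Op 2: route key 71: smallest pos >= 71 is 96 -> NA
Op 3: add NB@94 -> ring=[94:NB,96:NA]
Op 4: add NC@4 -> ring=[4:NC,94:NB,96:NA]
Op 5: route key 87: smallest pos >= 87 is 94 -> NB
Op 6: route key 21: smallest pos >= 21 is 94 -> NB
Op 7: add ND@22 -> ring=[4:NC,22:ND,94:NB,96:NA]
Final route key 84: smallest pos >= 84 is 94 -> NB

Answer: NB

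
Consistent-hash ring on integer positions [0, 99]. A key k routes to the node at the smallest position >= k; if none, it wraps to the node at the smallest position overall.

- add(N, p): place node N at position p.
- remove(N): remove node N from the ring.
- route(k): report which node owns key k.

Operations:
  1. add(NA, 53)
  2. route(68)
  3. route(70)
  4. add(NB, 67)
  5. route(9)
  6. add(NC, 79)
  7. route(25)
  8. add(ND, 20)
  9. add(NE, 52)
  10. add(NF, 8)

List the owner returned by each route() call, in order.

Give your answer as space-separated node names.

Answer: NA NA NA NA

Derivation:
Op 1: add NA@53 -> ring=[53:NA]
Op 2: route key 68: none >= 68, wrap to smallest pos 53 -> NA
Op 3: route key 70: none >= 70, wrap to smallest pos 53 -> NA
Op 4: add NB@67 -> ring=[53:NA,67:NB]
Op 5: route key 9: smallest pos >= 9 is 53 -> NA
Op 6: add NC@79 -> ring=[53:NA,67:NB,79:NC]
Op 7: route key 25: smallest pos >= 25 is 53 -> NA
Op 8: add ND@20 -> ring=[20:ND,53:NA,67:NB,79:NC]
Op 9: add NE@52 -> ring=[20:ND,52:NE,53:NA,67:NB,79:NC]
Op 10: add NF@8 -> ring=[8:NF,20:ND,52:NE,53:NA,67:NB,79:NC]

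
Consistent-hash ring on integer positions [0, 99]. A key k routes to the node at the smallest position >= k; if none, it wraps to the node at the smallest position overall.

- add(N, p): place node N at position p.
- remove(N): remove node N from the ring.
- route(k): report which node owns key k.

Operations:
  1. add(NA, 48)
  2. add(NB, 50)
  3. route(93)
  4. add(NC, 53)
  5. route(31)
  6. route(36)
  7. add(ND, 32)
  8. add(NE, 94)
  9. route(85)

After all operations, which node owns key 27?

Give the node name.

Answer: ND

Derivation:
Op 1: add NA@48 -> ring=[48:NA]
Op 2: add NB@50 -> ring=[48:NA,50:NB]
Op 3: route key 93: none >= 93, wrap to smallest pos 48 -> NA
Op 4: add NC@53 -> ring=[48:NA,50:NB,53:NC]
Op 5: route key 31: smallest pos >= 31 is 48 -> NA
Op 6: route key 36: smallest pos >= 36 is 48 -> NA
Op 7: add ND@32 -> ring=[32:ND,48:NA,50:NB,53:NC]
Op 8: add NE@94 -> ring=[32:ND,48:NA,50:NB,53:NC,94:NE]
Op 9: route key 85: smallest pos >= 85 is 94 -> NE
Final route key 27: smallest pos >= 27 is 32 -> ND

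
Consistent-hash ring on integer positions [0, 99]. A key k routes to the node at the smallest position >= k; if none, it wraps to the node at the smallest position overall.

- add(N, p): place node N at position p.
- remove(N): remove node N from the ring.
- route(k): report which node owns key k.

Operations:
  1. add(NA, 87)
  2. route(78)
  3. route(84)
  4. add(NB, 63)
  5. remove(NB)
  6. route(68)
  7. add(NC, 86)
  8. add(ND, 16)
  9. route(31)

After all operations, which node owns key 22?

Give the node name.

Op 1: add NA@87 -> ring=[87:NA]
Op 2: route key 78: smallest pos >= 78 is 87 -> NA
Op 3: route key 84: smallest pos >= 84 is 87 -> NA
Op 4: add NB@63 -> ring=[63:NB,87:NA]
Op 5: remove NB -> ring=[87:NA]
Op 6: route key 68: smallest pos >= 68 is 87 -> NA
Op 7: add NC@86 -> ring=[86:NC,87:NA]
Op 8: add ND@16 -> ring=[16:ND,86:NC,87:NA]
Op 9: route key 31: smallest pos >= 31 is 86 -> NC
Final route key 22: smallest pos >= 22 is 86 -> NC

Answer: NC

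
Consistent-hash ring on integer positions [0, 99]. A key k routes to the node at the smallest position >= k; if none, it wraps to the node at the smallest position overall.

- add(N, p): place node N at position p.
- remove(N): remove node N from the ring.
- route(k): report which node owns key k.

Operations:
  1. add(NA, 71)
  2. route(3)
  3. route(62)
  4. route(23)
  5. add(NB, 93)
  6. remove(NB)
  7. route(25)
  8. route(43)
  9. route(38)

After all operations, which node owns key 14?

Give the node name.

Op 1: add NA@71 -> ring=[71:NA]
Op 2: route key 3: smallest pos >= 3 is 71 -> NA
Op 3: route key 62: smallest pos >= 62 is 71 -> NA
Op 4: route key 23: smallest pos >= 23 is 71 -> NA
Op 5: add NB@93 -> ring=[71:NA,93:NB]
Op 6: remove NB -> ring=[71:NA]
Op 7: route key 25: smallest pos >= 25 is 71 -> NA
Op 8: route key 43: smallest pos >= 43 is 71 -> NA
Op 9: route key 38: smallest pos >= 38 is 71 -> NA
Final route key 14: smallest pos >= 14 is 71 -> NA

Answer: NA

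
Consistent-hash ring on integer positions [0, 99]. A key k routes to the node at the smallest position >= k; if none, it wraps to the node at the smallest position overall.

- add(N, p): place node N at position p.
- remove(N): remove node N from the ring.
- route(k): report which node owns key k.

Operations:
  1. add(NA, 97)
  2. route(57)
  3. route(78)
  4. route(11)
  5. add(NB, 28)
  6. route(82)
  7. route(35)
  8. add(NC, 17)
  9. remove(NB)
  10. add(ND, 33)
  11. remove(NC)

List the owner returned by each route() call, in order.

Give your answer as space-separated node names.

Op 1: add NA@97 -> ring=[97:NA]
Op 2: route key 57: smallest pos >= 57 is 97 -> NA
Op 3: route key 78: smallest pos >= 78 is 97 -> NA
Op 4: route key 11: smallest pos >= 11 is 97 -> NA
Op 5: add NB@28 -> ring=[28:NB,97:NA]
Op 6: route key 82: smallest pos >= 82 is 97 -> NA
Op 7: route key 35: smallest pos >= 35 is 97 -> NA
Op 8: add NC@17 -> ring=[17:NC,28:NB,97:NA]
Op 9: remove NB -> ring=[17:NC,97:NA]
Op 10: add ND@33 -> ring=[17:NC,33:ND,97:NA]
Op 11: remove NC -> ring=[33:ND,97:NA]

Answer: NA NA NA NA NA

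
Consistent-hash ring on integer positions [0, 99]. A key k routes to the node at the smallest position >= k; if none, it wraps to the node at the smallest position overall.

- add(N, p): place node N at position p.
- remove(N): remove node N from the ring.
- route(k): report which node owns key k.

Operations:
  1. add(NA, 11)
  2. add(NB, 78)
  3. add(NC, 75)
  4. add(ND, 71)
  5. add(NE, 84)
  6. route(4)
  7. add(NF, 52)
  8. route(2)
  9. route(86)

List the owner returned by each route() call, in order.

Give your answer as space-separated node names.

Op 1: add NA@11 -> ring=[11:NA]
Op 2: add NB@78 -> ring=[11:NA,78:NB]
Op 3: add NC@75 -> ring=[11:NA,75:NC,78:NB]
Op 4: add ND@71 -> ring=[11:NA,71:ND,75:NC,78:NB]
Op 5: add NE@84 -> ring=[11:NA,71:ND,75:NC,78:NB,84:NE]
Op 6: route key 4: smallest pos >= 4 is 11 -> NA
Op 7: add NF@52 -> ring=[11:NA,52:NF,71:ND,75:NC,78:NB,84:NE]
Op 8: route key 2: smallest pos >= 2 is 11 -> NA
Op 9: route key 86: none >= 86, wrap to smallest pos 11 -> NA

Answer: NA NA NA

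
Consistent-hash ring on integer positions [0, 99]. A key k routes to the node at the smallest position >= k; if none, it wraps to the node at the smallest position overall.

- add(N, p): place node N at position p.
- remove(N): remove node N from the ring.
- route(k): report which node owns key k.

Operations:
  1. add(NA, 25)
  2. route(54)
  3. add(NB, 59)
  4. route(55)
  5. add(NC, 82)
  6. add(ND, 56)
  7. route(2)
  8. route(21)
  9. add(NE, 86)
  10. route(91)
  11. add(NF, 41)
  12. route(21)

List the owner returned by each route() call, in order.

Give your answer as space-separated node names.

Answer: NA NB NA NA NA NA

Derivation:
Op 1: add NA@25 -> ring=[25:NA]
Op 2: route key 54: none >= 54, wrap to smallest pos 25 -> NA
Op 3: add NB@59 -> ring=[25:NA,59:NB]
Op 4: route key 55: smallest pos >= 55 is 59 -> NB
Op 5: add NC@82 -> ring=[25:NA,59:NB,82:NC]
Op 6: add ND@56 -> ring=[25:NA,56:ND,59:NB,82:NC]
Op 7: route key 2: smallest pos >= 2 is 25 -> NA
Op 8: route key 21: smallest pos >= 21 is 25 -> NA
Op 9: add NE@86 -> ring=[25:NA,56:ND,59:NB,82:NC,86:NE]
Op 10: route key 91: none >= 91, wrap to smallest pos 25 -> NA
Op 11: add NF@41 -> ring=[25:NA,41:NF,56:ND,59:NB,82:NC,86:NE]
Op 12: route key 21: smallest pos >= 21 is 25 -> NA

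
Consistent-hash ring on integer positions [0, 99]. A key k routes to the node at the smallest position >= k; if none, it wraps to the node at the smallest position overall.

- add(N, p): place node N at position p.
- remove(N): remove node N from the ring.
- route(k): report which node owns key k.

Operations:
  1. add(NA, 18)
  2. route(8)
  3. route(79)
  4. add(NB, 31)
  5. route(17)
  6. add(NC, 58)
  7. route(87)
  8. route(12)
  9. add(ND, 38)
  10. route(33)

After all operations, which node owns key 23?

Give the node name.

Answer: NB

Derivation:
Op 1: add NA@18 -> ring=[18:NA]
Op 2: route key 8: smallest pos >= 8 is 18 -> NA
Op 3: route key 79: none >= 79, wrap to smallest pos 18 -> NA
Op 4: add NB@31 -> ring=[18:NA,31:NB]
Op 5: route key 17: smallest pos >= 17 is 18 -> NA
Op 6: add NC@58 -> ring=[18:NA,31:NB,58:NC]
Op 7: route key 87: none >= 87, wrap to smallest pos 18 -> NA
Op 8: route key 12: smallest pos >= 12 is 18 -> NA
Op 9: add ND@38 -> ring=[18:NA,31:NB,38:ND,58:NC]
Op 10: route key 33: smallest pos >= 33 is 38 -> ND
Final route key 23: smallest pos >= 23 is 31 -> NB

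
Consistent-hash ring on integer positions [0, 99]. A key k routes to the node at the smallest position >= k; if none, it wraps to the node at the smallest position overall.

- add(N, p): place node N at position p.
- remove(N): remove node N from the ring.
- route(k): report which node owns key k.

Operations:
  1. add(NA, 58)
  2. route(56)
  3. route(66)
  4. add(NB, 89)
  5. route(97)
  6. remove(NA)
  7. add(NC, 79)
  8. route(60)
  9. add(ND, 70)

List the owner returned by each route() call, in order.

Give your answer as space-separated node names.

Op 1: add NA@58 -> ring=[58:NA]
Op 2: route key 56: smallest pos >= 56 is 58 -> NA
Op 3: route key 66: none >= 66, wrap to smallest pos 58 -> NA
Op 4: add NB@89 -> ring=[58:NA,89:NB]
Op 5: route key 97: none >= 97, wrap to smallest pos 58 -> NA
Op 6: remove NA -> ring=[89:NB]
Op 7: add NC@79 -> ring=[79:NC,89:NB]
Op 8: route key 60: smallest pos >= 60 is 79 -> NC
Op 9: add ND@70 -> ring=[70:ND,79:NC,89:NB]

Answer: NA NA NA NC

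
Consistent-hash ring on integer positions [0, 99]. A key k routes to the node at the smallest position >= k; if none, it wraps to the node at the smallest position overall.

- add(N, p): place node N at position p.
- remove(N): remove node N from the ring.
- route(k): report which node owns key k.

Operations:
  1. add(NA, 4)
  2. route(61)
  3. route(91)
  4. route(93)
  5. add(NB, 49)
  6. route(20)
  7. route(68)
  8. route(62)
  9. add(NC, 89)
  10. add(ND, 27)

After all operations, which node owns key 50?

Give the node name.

Answer: NC

Derivation:
Op 1: add NA@4 -> ring=[4:NA]
Op 2: route key 61: none >= 61, wrap to smallest pos 4 -> NA
Op 3: route key 91: none >= 91, wrap to smallest pos 4 -> NA
Op 4: route key 93: none >= 93, wrap to smallest pos 4 -> NA
Op 5: add NB@49 -> ring=[4:NA,49:NB]
Op 6: route key 20: smallest pos >= 20 is 49 -> NB
Op 7: route key 68: none >= 68, wrap to smallest pos 4 -> NA
Op 8: route key 62: none >= 62, wrap to smallest pos 4 -> NA
Op 9: add NC@89 -> ring=[4:NA,49:NB,89:NC]
Op 10: add ND@27 -> ring=[4:NA,27:ND,49:NB,89:NC]
Final route key 50: smallest pos >= 50 is 89 -> NC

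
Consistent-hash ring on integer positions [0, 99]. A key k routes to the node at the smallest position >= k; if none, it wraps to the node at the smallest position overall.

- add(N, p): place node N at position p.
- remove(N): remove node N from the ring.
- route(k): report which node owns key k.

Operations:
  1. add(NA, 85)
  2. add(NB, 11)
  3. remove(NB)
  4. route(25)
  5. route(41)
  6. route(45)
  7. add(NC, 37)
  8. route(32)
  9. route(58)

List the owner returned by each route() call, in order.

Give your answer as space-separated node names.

Op 1: add NA@85 -> ring=[85:NA]
Op 2: add NB@11 -> ring=[11:NB,85:NA]
Op 3: remove NB -> ring=[85:NA]
Op 4: route key 25: smallest pos >= 25 is 85 -> NA
Op 5: route key 41: smallest pos >= 41 is 85 -> NA
Op 6: route key 45: smallest pos >= 45 is 85 -> NA
Op 7: add NC@37 -> ring=[37:NC,85:NA]
Op 8: route key 32: smallest pos >= 32 is 37 -> NC
Op 9: route key 58: smallest pos >= 58 is 85 -> NA

Answer: NA NA NA NC NA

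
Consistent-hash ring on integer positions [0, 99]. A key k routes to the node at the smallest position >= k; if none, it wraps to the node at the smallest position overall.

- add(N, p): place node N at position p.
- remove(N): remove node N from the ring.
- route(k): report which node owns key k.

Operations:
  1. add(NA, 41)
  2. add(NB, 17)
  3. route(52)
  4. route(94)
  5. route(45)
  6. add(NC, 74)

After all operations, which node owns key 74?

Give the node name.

Op 1: add NA@41 -> ring=[41:NA]
Op 2: add NB@17 -> ring=[17:NB,41:NA]
Op 3: route key 52: none >= 52, wrap to smallest pos 17 -> NB
Op 4: route key 94: none >= 94, wrap to smallest pos 17 -> NB
Op 5: route key 45: none >= 45, wrap to smallest pos 17 -> NB
Op 6: add NC@74 -> ring=[17:NB,41:NA,74:NC]
Final route key 74: smallest pos >= 74 is 74 -> NC

Answer: NC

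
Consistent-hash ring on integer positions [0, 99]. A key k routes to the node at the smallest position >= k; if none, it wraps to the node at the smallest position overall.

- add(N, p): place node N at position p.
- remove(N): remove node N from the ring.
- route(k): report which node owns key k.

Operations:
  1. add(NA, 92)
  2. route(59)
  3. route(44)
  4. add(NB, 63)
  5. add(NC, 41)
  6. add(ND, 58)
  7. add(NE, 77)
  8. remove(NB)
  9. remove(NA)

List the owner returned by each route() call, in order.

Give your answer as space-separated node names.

Op 1: add NA@92 -> ring=[92:NA]
Op 2: route key 59: smallest pos >= 59 is 92 -> NA
Op 3: route key 44: smallest pos >= 44 is 92 -> NA
Op 4: add NB@63 -> ring=[63:NB,92:NA]
Op 5: add NC@41 -> ring=[41:NC,63:NB,92:NA]
Op 6: add ND@58 -> ring=[41:NC,58:ND,63:NB,92:NA]
Op 7: add NE@77 -> ring=[41:NC,58:ND,63:NB,77:NE,92:NA]
Op 8: remove NB -> ring=[41:NC,58:ND,77:NE,92:NA]
Op 9: remove NA -> ring=[41:NC,58:ND,77:NE]

Answer: NA NA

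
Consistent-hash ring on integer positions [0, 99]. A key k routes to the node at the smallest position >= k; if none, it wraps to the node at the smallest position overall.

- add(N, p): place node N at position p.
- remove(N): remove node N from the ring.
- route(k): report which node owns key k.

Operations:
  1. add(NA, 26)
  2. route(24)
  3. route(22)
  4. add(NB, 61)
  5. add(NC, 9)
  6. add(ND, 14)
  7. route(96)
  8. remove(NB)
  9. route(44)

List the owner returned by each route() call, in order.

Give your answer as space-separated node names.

Op 1: add NA@26 -> ring=[26:NA]
Op 2: route key 24: smallest pos >= 24 is 26 -> NA
Op 3: route key 22: smallest pos >= 22 is 26 -> NA
Op 4: add NB@61 -> ring=[26:NA,61:NB]
Op 5: add NC@9 -> ring=[9:NC,26:NA,61:NB]
Op 6: add ND@14 -> ring=[9:NC,14:ND,26:NA,61:NB]
Op 7: route key 96: none >= 96, wrap to smallest pos 9 -> NC
Op 8: remove NB -> ring=[9:NC,14:ND,26:NA]
Op 9: route key 44: none >= 44, wrap to smallest pos 9 -> NC

Answer: NA NA NC NC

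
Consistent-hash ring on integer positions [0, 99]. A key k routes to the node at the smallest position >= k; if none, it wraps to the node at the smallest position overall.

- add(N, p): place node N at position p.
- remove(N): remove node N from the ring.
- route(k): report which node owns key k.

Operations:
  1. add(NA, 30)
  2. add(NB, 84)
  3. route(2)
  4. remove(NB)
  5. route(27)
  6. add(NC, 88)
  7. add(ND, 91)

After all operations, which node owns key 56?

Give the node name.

Op 1: add NA@30 -> ring=[30:NA]
Op 2: add NB@84 -> ring=[30:NA,84:NB]
Op 3: route key 2: smallest pos >= 2 is 30 -> NA
Op 4: remove NB -> ring=[30:NA]
Op 5: route key 27: smallest pos >= 27 is 30 -> NA
Op 6: add NC@88 -> ring=[30:NA,88:NC]
Op 7: add ND@91 -> ring=[30:NA,88:NC,91:ND]
Final route key 56: smallest pos >= 56 is 88 -> NC

Answer: NC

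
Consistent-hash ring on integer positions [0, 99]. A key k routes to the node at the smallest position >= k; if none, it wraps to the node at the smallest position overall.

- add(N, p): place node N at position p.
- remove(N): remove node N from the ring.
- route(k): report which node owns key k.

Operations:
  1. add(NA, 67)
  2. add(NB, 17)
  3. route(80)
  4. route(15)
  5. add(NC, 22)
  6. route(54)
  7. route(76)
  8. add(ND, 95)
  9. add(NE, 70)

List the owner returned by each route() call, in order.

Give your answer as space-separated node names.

Answer: NB NB NA NB

Derivation:
Op 1: add NA@67 -> ring=[67:NA]
Op 2: add NB@17 -> ring=[17:NB,67:NA]
Op 3: route key 80: none >= 80, wrap to smallest pos 17 -> NB
Op 4: route key 15: smallest pos >= 15 is 17 -> NB
Op 5: add NC@22 -> ring=[17:NB,22:NC,67:NA]
Op 6: route key 54: smallest pos >= 54 is 67 -> NA
Op 7: route key 76: none >= 76, wrap to smallest pos 17 -> NB
Op 8: add ND@95 -> ring=[17:NB,22:NC,67:NA,95:ND]
Op 9: add NE@70 -> ring=[17:NB,22:NC,67:NA,70:NE,95:ND]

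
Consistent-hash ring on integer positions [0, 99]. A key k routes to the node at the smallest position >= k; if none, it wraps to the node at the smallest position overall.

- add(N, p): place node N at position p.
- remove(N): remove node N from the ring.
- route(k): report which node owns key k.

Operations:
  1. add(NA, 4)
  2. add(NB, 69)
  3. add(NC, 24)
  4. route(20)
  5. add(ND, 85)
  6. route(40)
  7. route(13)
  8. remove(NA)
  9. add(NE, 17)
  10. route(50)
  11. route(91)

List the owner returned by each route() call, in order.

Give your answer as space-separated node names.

Op 1: add NA@4 -> ring=[4:NA]
Op 2: add NB@69 -> ring=[4:NA,69:NB]
Op 3: add NC@24 -> ring=[4:NA,24:NC,69:NB]
Op 4: route key 20: smallest pos >= 20 is 24 -> NC
Op 5: add ND@85 -> ring=[4:NA,24:NC,69:NB,85:ND]
Op 6: route key 40: smallest pos >= 40 is 69 -> NB
Op 7: route key 13: smallest pos >= 13 is 24 -> NC
Op 8: remove NA -> ring=[24:NC,69:NB,85:ND]
Op 9: add NE@17 -> ring=[17:NE,24:NC,69:NB,85:ND]
Op 10: route key 50: smallest pos >= 50 is 69 -> NB
Op 11: route key 91: none >= 91, wrap to smallest pos 17 -> NE

Answer: NC NB NC NB NE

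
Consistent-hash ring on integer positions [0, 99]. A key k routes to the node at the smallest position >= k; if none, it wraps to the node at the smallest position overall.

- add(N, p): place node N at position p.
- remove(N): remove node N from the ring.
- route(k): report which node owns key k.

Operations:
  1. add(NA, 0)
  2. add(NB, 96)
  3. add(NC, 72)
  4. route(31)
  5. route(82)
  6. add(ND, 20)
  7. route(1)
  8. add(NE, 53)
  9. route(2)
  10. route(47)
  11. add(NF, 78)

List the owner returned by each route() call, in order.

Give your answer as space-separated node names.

Answer: NC NB ND ND NE

Derivation:
Op 1: add NA@0 -> ring=[0:NA]
Op 2: add NB@96 -> ring=[0:NA,96:NB]
Op 3: add NC@72 -> ring=[0:NA,72:NC,96:NB]
Op 4: route key 31: smallest pos >= 31 is 72 -> NC
Op 5: route key 82: smallest pos >= 82 is 96 -> NB
Op 6: add ND@20 -> ring=[0:NA,20:ND,72:NC,96:NB]
Op 7: route key 1: smallest pos >= 1 is 20 -> ND
Op 8: add NE@53 -> ring=[0:NA,20:ND,53:NE,72:NC,96:NB]
Op 9: route key 2: smallest pos >= 2 is 20 -> ND
Op 10: route key 47: smallest pos >= 47 is 53 -> NE
Op 11: add NF@78 -> ring=[0:NA,20:ND,53:NE,72:NC,78:NF,96:NB]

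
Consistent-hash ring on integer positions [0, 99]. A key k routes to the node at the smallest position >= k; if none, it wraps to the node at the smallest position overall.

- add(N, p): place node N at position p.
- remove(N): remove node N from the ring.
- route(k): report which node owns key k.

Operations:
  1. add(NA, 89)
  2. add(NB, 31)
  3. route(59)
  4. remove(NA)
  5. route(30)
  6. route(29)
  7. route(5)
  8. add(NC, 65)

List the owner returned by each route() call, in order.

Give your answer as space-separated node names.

Op 1: add NA@89 -> ring=[89:NA]
Op 2: add NB@31 -> ring=[31:NB,89:NA]
Op 3: route key 59: smallest pos >= 59 is 89 -> NA
Op 4: remove NA -> ring=[31:NB]
Op 5: route key 30: smallest pos >= 30 is 31 -> NB
Op 6: route key 29: smallest pos >= 29 is 31 -> NB
Op 7: route key 5: smallest pos >= 5 is 31 -> NB
Op 8: add NC@65 -> ring=[31:NB,65:NC]

Answer: NA NB NB NB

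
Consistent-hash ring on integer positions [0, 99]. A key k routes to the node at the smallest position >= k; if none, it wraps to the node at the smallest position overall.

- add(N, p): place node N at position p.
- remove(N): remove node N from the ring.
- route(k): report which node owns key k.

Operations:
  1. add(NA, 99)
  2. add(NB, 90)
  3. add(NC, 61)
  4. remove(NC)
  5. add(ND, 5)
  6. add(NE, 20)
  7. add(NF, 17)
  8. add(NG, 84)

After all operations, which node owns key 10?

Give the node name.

Op 1: add NA@99 -> ring=[99:NA]
Op 2: add NB@90 -> ring=[90:NB,99:NA]
Op 3: add NC@61 -> ring=[61:NC,90:NB,99:NA]
Op 4: remove NC -> ring=[90:NB,99:NA]
Op 5: add ND@5 -> ring=[5:ND,90:NB,99:NA]
Op 6: add NE@20 -> ring=[5:ND,20:NE,90:NB,99:NA]
Op 7: add NF@17 -> ring=[5:ND,17:NF,20:NE,90:NB,99:NA]
Op 8: add NG@84 -> ring=[5:ND,17:NF,20:NE,84:NG,90:NB,99:NA]
Final route key 10: smallest pos >= 10 is 17 -> NF

Answer: NF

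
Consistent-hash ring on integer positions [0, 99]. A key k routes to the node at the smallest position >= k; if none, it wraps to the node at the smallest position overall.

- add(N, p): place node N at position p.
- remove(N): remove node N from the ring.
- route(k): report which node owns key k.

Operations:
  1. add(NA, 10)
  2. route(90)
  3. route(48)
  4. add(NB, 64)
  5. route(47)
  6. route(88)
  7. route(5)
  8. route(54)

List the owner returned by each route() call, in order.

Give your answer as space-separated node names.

Op 1: add NA@10 -> ring=[10:NA]
Op 2: route key 90: none >= 90, wrap to smallest pos 10 -> NA
Op 3: route key 48: none >= 48, wrap to smallest pos 10 -> NA
Op 4: add NB@64 -> ring=[10:NA,64:NB]
Op 5: route key 47: smallest pos >= 47 is 64 -> NB
Op 6: route key 88: none >= 88, wrap to smallest pos 10 -> NA
Op 7: route key 5: smallest pos >= 5 is 10 -> NA
Op 8: route key 54: smallest pos >= 54 is 64 -> NB

Answer: NA NA NB NA NA NB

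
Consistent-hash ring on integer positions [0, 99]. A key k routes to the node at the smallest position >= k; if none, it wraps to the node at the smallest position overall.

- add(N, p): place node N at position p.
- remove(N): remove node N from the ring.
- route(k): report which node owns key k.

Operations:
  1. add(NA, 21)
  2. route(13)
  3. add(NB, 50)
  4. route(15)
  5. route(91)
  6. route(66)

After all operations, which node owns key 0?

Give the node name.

Answer: NA

Derivation:
Op 1: add NA@21 -> ring=[21:NA]
Op 2: route key 13: smallest pos >= 13 is 21 -> NA
Op 3: add NB@50 -> ring=[21:NA,50:NB]
Op 4: route key 15: smallest pos >= 15 is 21 -> NA
Op 5: route key 91: none >= 91, wrap to smallest pos 21 -> NA
Op 6: route key 66: none >= 66, wrap to smallest pos 21 -> NA
Final route key 0: smallest pos >= 0 is 21 -> NA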